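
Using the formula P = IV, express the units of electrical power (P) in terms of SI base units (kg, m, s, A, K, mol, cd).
Units of each symbol in P = IV:
  I (current): A
  V (voltage, in volts): kg·m²/(s³·A)

Multiplying the contributions: [A] · [kg·m²/(s³·A)]
Adding exponents of each base unit: kg: 1, m: 2, s: -3
SI base units of electrical power: kg·m²/s³

Answer: kg·m²/s³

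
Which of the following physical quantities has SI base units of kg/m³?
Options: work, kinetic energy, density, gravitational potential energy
Checking the SI base units of each option:
  work (W = Fd): kg·m²/s²  ✗
  kinetic energy (E = ½mv²): kg·m²/s²  ✗
  density (ρ = m/V): kg/m³  ✓ matches
  gravitational potential energy (U = -GMm/r): kg·m²/s²  ✗

Only density has units kg/m³.

Answer: density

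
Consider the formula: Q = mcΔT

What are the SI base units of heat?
Units of each symbol in Q = mcΔT:
  m (mass): kg
  c (specific heat capacity, in J/(kg·K)): m²/(s²·K)
  ΔT (temperature change): K

Multiplying the contributions: [kg] · [m²/(s²·K)] · [K]
Adding exponents of each base unit: kg: 1, m: 2, s: -2
SI base units of heat: kg·m²/s²

Answer: kg·m²/s²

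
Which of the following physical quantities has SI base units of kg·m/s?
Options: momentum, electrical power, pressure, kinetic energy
Checking the SI base units of each option:
  momentum (p = mv): kg·m/s  ✓ matches
  electrical power (P = IV): kg·m²/s³  ✗
  pressure (P = F/A): kg/(m·s²)  ✗
  kinetic energy (E = ½mv²): kg·m²/s²  ✗

Only momentum has units kg·m/s.

Answer: momentum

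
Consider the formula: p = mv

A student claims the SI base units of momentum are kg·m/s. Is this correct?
Units of each symbol in p = mv:
  m (mass): kg
  v (velocity): m/s

Multiplying the contributions: [kg] · [m/s]
Adding exponents of each base unit: kg: 1, m: 1, s: -1
SI base units of momentum: kg·m/s

The claimed units kg·m/s match the derived units, so the claim is correct.

Answer: Yes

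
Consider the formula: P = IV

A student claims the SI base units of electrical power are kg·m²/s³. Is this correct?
Units of each symbol in P = IV:
  I (current): A
  V (voltage, in volts): kg·m²/(s³·A)

Multiplying the contributions: [A] · [kg·m²/(s³·A)]
Adding exponents of each base unit: kg: 1, m: 2, s: -3
SI base units of electrical power: kg·m²/s³

The claimed units kg·m²/s³ match the derived units, so the claim is correct.

Answer: Yes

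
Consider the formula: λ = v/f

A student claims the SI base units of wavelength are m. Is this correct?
Units of each symbol in λ = v/f:
  v (wave speed): m/s
  f (frequency): 1/s  → in the denominator, contributes s

Multiplying the contributions: [m/s] · [s]
Adding exponents of each base unit: m: 1
SI base units of wavelength: m

The claimed units m match the derived units, so the claim is correct.

Answer: Yes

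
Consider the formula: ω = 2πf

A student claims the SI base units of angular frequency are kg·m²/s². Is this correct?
Units of each symbol in ω = 2πf:
  f (frequency): 1/s
  The factor 2π is dimensionless.

Multiplying the contributions: [1/s]
Adding exponents of each base unit: s: -1
SI base units of angular frequency: 1/s

The claimed units kg·m²/s² (exponents kg: 1, m: 2, s: -2) do not match the derived units 1/s (exponents s: -1), so the claim is incorrect.

Answer: No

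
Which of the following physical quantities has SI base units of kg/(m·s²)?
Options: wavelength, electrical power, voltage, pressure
Checking the SI base units of each option:
  wavelength (λ = v/f): m  ✗
  electrical power (P = IV): kg·m²/s³  ✗
  voltage (V = IR): kg·m²/(s³·A)  ✗
  pressure (P = F/A): kg/(m·s²)  ✓ matches

Only pressure has units kg/(m·s²).

Answer: pressure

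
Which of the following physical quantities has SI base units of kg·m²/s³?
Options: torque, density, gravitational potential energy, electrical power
Checking the SI base units of each option:
  torque (τ = Fr): kg·m²/s²  ✗
  density (ρ = m/V): kg/m³  ✗
  gravitational potential energy (U = -GMm/r): kg·m²/s²  ✗
  electrical power (P = IV): kg·m²/s³  ✓ matches

Only electrical power has units kg·m²/s³.

Answer: electrical power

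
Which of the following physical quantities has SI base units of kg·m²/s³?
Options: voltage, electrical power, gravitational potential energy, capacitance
Checking the SI base units of each option:
  voltage (V = IR): kg·m²/(s³·A)  ✗
  electrical power (P = IV): kg·m²/s³  ✓ matches
  gravitational potential energy (U = -GMm/r): kg·m²/s²  ✗
  capacitance (C = Q/V): s⁴·A²/(kg·m²)  ✗

Only electrical power has units kg·m²/s³.

Answer: electrical power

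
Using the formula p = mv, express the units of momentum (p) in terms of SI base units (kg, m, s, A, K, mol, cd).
Units of each symbol in p = mv:
  m (mass): kg
  v (velocity): m/s

Multiplying the contributions: [kg] · [m/s]
Adding exponents of each base unit: kg: 1, m: 1, s: -1
SI base units of momentum: kg·m/s

Answer: kg·m/s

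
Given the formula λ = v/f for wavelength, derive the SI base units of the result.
Units of each symbol in λ = v/f:
  v (wave speed): m/s
  f (frequency): 1/s  → in the denominator, contributes s

Multiplying the contributions: [m/s] · [s]
Adding exponents of each base unit: m: 1
SI base units of wavelength: m

Answer: m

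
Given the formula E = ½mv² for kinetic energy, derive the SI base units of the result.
Units of each symbol in E = ½mv²:
  m (mass): kg
  v (speed): m/s  → to the power 2, contributes m²/s²
  The factor ½ is dimensionless.

Multiplying the contributions: [kg] · [m²/s²]
Adding exponents of each base unit: kg: 1, m: 2, s: -2
SI base units of kinetic energy: kg·m²/s²

Answer: kg·m²/s²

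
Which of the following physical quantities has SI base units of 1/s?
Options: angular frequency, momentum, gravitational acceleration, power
Checking the SI base units of each option:
  angular frequency (ω = 2πf): 1/s  ✓ matches
  momentum (p = mv): kg·m/s  ✗
  gravitational acceleration (g = GM/r²): m/s²  ✗
  power (P = W/t): kg·m²/s³  ✗

Only angular frequency has units 1/s.

Answer: angular frequency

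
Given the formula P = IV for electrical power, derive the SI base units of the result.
Units of each symbol in P = IV:
  I (current): A
  V (voltage, in volts): kg·m²/(s³·A)

Multiplying the contributions: [A] · [kg·m²/(s³·A)]
Adding exponents of each base unit: kg: 1, m: 2, s: -3
SI base units of electrical power: kg·m²/s³

Answer: kg·m²/s³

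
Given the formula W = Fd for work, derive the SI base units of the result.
Units of each symbol in W = Fd:
  F (force): kg·m/s²
  d (displacement): m

Multiplying the contributions: [kg·m/s²] · [m]
Adding exponents of each base unit: kg: 1, m: 2, s: -2
SI base units of work: kg·m²/s²

Answer: kg·m²/s²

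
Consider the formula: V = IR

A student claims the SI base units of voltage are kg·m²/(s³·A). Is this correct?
Units of each symbol in V = IR:
  I (current): A
  R (resistance, in ohms): kg·m²/(s³·A²)

Multiplying the contributions: [A] · [kg·m²/(s³·A²)]
Adding exponents of each base unit: kg: 1, m: 2, s: -3, A: -1
SI base units of voltage: kg·m²/(s³·A)

The claimed units kg·m²/(s³·A) match the derived units, so the claim is correct.

Answer: Yes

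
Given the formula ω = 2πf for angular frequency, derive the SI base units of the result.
Units of each symbol in ω = 2πf:
  f (frequency): 1/s
  The factor 2π is dimensionless.

Multiplying the contributions: [1/s]
Adding exponents of each base unit: s: -1
SI base units of angular frequency: 1/s

Answer: 1/s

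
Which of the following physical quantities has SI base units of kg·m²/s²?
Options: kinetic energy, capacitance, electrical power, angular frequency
Checking the SI base units of each option:
  kinetic energy (E = ½mv²): kg·m²/s²  ✓ matches
  capacitance (C = Q/V): s⁴·A²/(kg·m²)  ✗
  electrical power (P = IV): kg·m²/s³  ✗
  angular frequency (ω = 2πf): 1/s  ✗

Only kinetic energy has units kg·m²/s².

Answer: kinetic energy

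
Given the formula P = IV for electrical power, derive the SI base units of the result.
Units of each symbol in P = IV:
  I (current): A
  V (voltage, in volts): kg·m²/(s³·A)

Multiplying the contributions: [A] · [kg·m²/(s³·A)]
Adding exponents of each base unit: kg: 1, m: 2, s: -3
SI base units of electrical power: kg·m²/s³

Answer: kg·m²/s³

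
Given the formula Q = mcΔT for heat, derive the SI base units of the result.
Units of each symbol in Q = mcΔT:
  m (mass): kg
  c (specific heat capacity, in J/(kg·K)): m²/(s²·K)
  ΔT (temperature change): K

Multiplying the contributions: [kg] · [m²/(s²·K)] · [K]
Adding exponents of each base unit: kg: 1, m: 2, s: -2
SI base units of heat: kg·m²/s²

Answer: kg·m²/s²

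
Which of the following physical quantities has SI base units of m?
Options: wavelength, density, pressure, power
Checking the SI base units of each option:
  wavelength (λ = v/f): m  ✓ matches
  density (ρ = m/V): kg/m³  ✗
  pressure (P = F/A): kg/(m·s²)  ✗
  power (P = W/t): kg·m²/s³  ✗

Only wavelength has units m.

Answer: wavelength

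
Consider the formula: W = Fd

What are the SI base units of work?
Units of each symbol in W = Fd:
  F (force): kg·m/s²
  d (displacement): m

Multiplying the contributions: [kg·m/s²] · [m]
Adding exponents of each base unit: kg: 1, m: 2, s: -2
SI base units of work: kg·m²/s²

Answer: kg·m²/s²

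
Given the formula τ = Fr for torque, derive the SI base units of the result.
Units of each symbol in τ = Fr:
  F (force): kg·m/s²
  r (lever arm): m

Multiplying the contributions: [kg·m/s²] · [m]
Adding exponents of each base unit: kg: 1, m: 2, s: -2
SI base units of torque: kg·m²/s²

Answer: kg·m²/s²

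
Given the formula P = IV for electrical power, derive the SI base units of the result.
Units of each symbol in P = IV:
  I (current): A
  V (voltage, in volts): kg·m²/(s³·A)

Multiplying the contributions: [A] · [kg·m²/(s³·A)]
Adding exponents of each base unit: kg: 1, m: 2, s: -3
SI base units of electrical power: kg·m²/s³

Answer: kg·m²/s³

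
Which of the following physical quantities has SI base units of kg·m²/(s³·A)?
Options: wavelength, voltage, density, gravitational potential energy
Checking the SI base units of each option:
  wavelength (λ = v/f): m  ✗
  voltage (V = IR): kg·m²/(s³·A)  ✓ matches
  density (ρ = m/V): kg/m³  ✗
  gravitational potential energy (U = -GMm/r): kg·m²/s²  ✗

Only voltage has units kg·m²/(s³·A).

Answer: voltage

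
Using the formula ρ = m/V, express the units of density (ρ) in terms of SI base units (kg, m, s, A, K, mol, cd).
Units of each symbol in ρ = m/V:
  m (mass): kg
  V (volume): m³  → in the denominator, contributes 1/m³

Multiplying the contributions: [kg] · [1/m³]
Adding exponents of each base unit: kg: 1, m: -3
SI base units of density: kg/m³

Answer: kg/m³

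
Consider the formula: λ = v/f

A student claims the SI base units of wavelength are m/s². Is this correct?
Units of each symbol in λ = v/f:
  v (wave speed): m/s
  f (frequency): 1/s  → in the denominator, contributes s

Multiplying the contributions: [m/s] · [s]
Adding exponents of each base unit: m: 1
SI base units of wavelength: m

The claimed units m/s² (exponents m: 1, s: -2) do not match the derived units m (exponents m: 1), so the claim is incorrect.

Answer: No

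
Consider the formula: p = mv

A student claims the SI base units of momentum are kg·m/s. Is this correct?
Units of each symbol in p = mv:
  m (mass): kg
  v (velocity): m/s

Multiplying the contributions: [kg] · [m/s]
Adding exponents of each base unit: kg: 1, m: 1, s: -1
SI base units of momentum: kg·m/s

The claimed units kg·m/s match the derived units, so the claim is correct.

Answer: Yes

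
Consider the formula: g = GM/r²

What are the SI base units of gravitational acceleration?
Units of each symbol in g = GM/r²:
  G (gravitational constant): m³/(kg·s²)
  M (mass): kg
  r (distance): m  → to the power 2 in the denominator, contributes 1/m²

Multiplying the contributions: [m³/(kg·s²)] · [kg] · [1/m²]
Adding exponents of each base unit: m: 1, s: -2
SI base units of gravitational acceleration: m/s²

Answer: m/s²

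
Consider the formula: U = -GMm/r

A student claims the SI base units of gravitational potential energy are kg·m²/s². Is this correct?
Units of each symbol in U = -GMm/r:
  G (gravitational constant): m³/(kg·s²)
  M (mass): kg
  m (mass): kg
  r (distance): m  → in the denominator, contributes 1/m
  The minus sign does not affect the units.

Multiplying the contributions: [m³/(kg·s²)] · [kg] · [kg] · [1/m]
Adding exponents of each base unit: kg: 1, m: 2, s: -2
SI base units of gravitational potential energy: kg·m²/s²

The claimed units kg·m²/s² match the derived units, so the claim is correct.

Answer: Yes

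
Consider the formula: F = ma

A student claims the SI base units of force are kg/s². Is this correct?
Units of each symbol in F = ma:
  m (mass): kg
  a (acceleration): m/s²

Multiplying the contributions: [kg] · [m/s²]
Adding exponents of each base unit: kg: 1, m: 1, s: -2
SI base units of force: kg·m/s²

The claimed units kg/s² (exponents kg: 1, s: -2) do not match the derived units kg·m/s² (exponents kg: 1, m: 1, s: -2), so the claim is incorrect.

Answer: No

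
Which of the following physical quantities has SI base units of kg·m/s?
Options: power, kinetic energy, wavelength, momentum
Checking the SI base units of each option:
  power (P = W/t): kg·m²/s³  ✗
  kinetic energy (E = ½mv²): kg·m²/s²  ✗
  wavelength (λ = v/f): m  ✗
  momentum (p = mv): kg·m/s  ✓ matches

Only momentum has units kg·m/s.

Answer: momentum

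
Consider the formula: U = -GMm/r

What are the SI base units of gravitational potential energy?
Units of each symbol in U = -GMm/r:
  G (gravitational constant): m³/(kg·s²)
  M (mass): kg
  m (mass): kg
  r (distance): m  → in the denominator, contributes 1/m
  The minus sign does not affect the units.

Multiplying the contributions: [m³/(kg·s²)] · [kg] · [kg] · [1/m]
Adding exponents of each base unit: kg: 1, m: 2, s: -2
SI base units of gravitational potential energy: kg·m²/s²

Answer: kg·m²/s²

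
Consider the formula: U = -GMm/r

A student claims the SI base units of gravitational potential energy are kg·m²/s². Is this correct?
Units of each symbol in U = -GMm/r:
  G (gravitational constant): m³/(kg·s²)
  M (mass): kg
  m (mass): kg
  r (distance): m  → in the denominator, contributes 1/m
  The minus sign does not affect the units.

Multiplying the contributions: [m³/(kg·s²)] · [kg] · [kg] · [1/m]
Adding exponents of each base unit: kg: 1, m: 2, s: -2
SI base units of gravitational potential energy: kg·m²/s²

The claimed units kg·m²/s² match the derived units, so the claim is correct.

Answer: Yes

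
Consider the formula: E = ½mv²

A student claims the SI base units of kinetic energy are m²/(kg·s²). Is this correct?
Units of each symbol in E = ½mv²:
  m (mass): kg
  v (speed): m/s  → to the power 2, contributes m²/s²
  The factor ½ is dimensionless.

Multiplying the contributions: [kg] · [m²/s²]
Adding exponents of each base unit: kg: 1, m: 2, s: -2
SI base units of kinetic energy: kg·m²/s²

The claimed units m²/(kg·s²) (exponents kg: -1, m: 2, s: -2) do not match the derived units kg·m²/s² (exponents kg: 1, m: 2, s: -2), so the claim is incorrect.

Answer: No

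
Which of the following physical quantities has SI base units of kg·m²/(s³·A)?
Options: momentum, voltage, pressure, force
Checking the SI base units of each option:
  momentum (p = mv): kg·m/s  ✗
  voltage (V = IR): kg·m²/(s³·A)  ✓ matches
  pressure (P = F/A): kg/(m·s²)  ✗
  force (F = ma): kg·m/s²  ✗

Only voltage has units kg·m²/(s³·A).

Answer: voltage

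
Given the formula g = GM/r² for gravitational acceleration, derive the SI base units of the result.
Units of each symbol in g = GM/r²:
  G (gravitational constant): m³/(kg·s²)
  M (mass): kg
  r (distance): m  → to the power 2 in the denominator, contributes 1/m²

Multiplying the contributions: [m³/(kg·s²)] · [kg] · [1/m²]
Adding exponents of each base unit: m: 1, s: -2
SI base units of gravitational acceleration: m/s²

Answer: m/s²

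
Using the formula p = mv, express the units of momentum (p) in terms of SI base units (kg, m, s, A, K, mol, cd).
Units of each symbol in p = mv:
  m (mass): kg
  v (velocity): m/s

Multiplying the contributions: [kg] · [m/s]
Adding exponents of each base unit: kg: 1, m: 1, s: -1
SI base units of momentum: kg·m/s

Answer: kg·m/s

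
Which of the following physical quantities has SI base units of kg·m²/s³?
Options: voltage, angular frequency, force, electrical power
Checking the SI base units of each option:
  voltage (V = IR): kg·m²/(s³·A)  ✗
  angular frequency (ω = 2πf): 1/s  ✗
  force (F = ma): kg·m/s²  ✗
  electrical power (P = IV): kg·m²/s³  ✓ matches

Only electrical power has units kg·m²/s³.

Answer: electrical power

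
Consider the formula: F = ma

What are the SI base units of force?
Units of each symbol in F = ma:
  m (mass): kg
  a (acceleration): m/s²

Multiplying the contributions: [kg] · [m/s²]
Adding exponents of each base unit: kg: 1, m: 1, s: -2
SI base units of force: kg·m/s²

Answer: kg·m/s²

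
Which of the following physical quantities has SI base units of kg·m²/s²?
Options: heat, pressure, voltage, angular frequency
Checking the SI base units of each option:
  heat (Q = mcΔT): kg·m²/s²  ✓ matches
  pressure (P = F/A): kg/(m·s²)  ✗
  voltage (V = IR): kg·m²/(s³·A)  ✗
  angular frequency (ω = 2πf): 1/s  ✗

Only heat has units kg·m²/s².

Answer: heat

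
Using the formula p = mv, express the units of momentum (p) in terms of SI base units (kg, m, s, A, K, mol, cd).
Units of each symbol in p = mv:
  m (mass): kg
  v (velocity): m/s

Multiplying the contributions: [kg] · [m/s]
Adding exponents of each base unit: kg: 1, m: 1, s: -1
SI base units of momentum: kg·m/s

Answer: kg·m/s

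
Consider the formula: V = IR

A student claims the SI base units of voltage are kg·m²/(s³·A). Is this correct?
Units of each symbol in V = IR:
  I (current): A
  R (resistance, in ohms): kg·m²/(s³·A²)

Multiplying the contributions: [A] · [kg·m²/(s³·A²)]
Adding exponents of each base unit: kg: 1, m: 2, s: -3, A: -1
SI base units of voltage: kg·m²/(s³·A)

The claimed units kg·m²/(s³·A) match the derived units, so the claim is correct.

Answer: Yes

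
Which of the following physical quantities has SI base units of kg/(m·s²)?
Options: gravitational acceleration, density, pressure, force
Checking the SI base units of each option:
  gravitational acceleration (g = GM/r²): m/s²  ✗
  density (ρ = m/V): kg/m³  ✗
  pressure (P = F/A): kg/(m·s²)  ✓ matches
  force (F = ma): kg·m/s²  ✗

Only pressure has units kg/(m·s²).

Answer: pressure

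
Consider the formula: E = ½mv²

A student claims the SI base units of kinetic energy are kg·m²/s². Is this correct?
Units of each symbol in E = ½mv²:
  m (mass): kg
  v (speed): m/s  → to the power 2, contributes m²/s²
  The factor ½ is dimensionless.

Multiplying the contributions: [kg] · [m²/s²]
Adding exponents of each base unit: kg: 1, m: 2, s: -2
SI base units of kinetic energy: kg·m²/s²

The claimed units kg·m²/s² match the derived units, so the claim is correct.

Answer: Yes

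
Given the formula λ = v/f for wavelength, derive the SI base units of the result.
Units of each symbol in λ = v/f:
  v (wave speed): m/s
  f (frequency): 1/s  → in the denominator, contributes s

Multiplying the contributions: [m/s] · [s]
Adding exponents of each base unit: m: 1
SI base units of wavelength: m

Answer: m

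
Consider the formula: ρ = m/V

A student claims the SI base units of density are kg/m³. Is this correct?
Units of each symbol in ρ = m/V:
  m (mass): kg
  V (volume): m³  → in the denominator, contributes 1/m³

Multiplying the contributions: [kg] · [1/m³]
Adding exponents of each base unit: kg: 1, m: -3
SI base units of density: kg/m³

The claimed units kg/m³ match the derived units, so the claim is correct.

Answer: Yes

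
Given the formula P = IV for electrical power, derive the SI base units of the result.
Units of each symbol in P = IV:
  I (current): A
  V (voltage, in volts): kg·m²/(s³·A)

Multiplying the contributions: [A] · [kg·m²/(s³·A)]
Adding exponents of each base unit: kg: 1, m: 2, s: -3
SI base units of electrical power: kg·m²/s³

Answer: kg·m²/s³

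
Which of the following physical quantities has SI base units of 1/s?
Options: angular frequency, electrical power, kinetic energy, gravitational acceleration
Checking the SI base units of each option:
  angular frequency (ω = 2πf): 1/s  ✓ matches
  electrical power (P = IV): kg·m²/s³  ✗
  kinetic energy (E = ½mv²): kg·m²/s²  ✗
  gravitational acceleration (g = GM/r²): m/s²  ✗

Only angular frequency has units 1/s.

Answer: angular frequency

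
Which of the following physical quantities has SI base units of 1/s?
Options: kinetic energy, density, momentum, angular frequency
Checking the SI base units of each option:
  kinetic energy (E = ½mv²): kg·m²/s²  ✗
  density (ρ = m/V): kg/m³  ✗
  momentum (p = mv): kg·m/s  ✗
  angular frequency (ω = 2πf): 1/s  ✓ matches

Only angular frequency has units 1/s.

Answer: angular frequency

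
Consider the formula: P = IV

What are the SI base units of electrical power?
Units of each symbol in P = IV:
  I (current): A
  V (voltage, in volts): kg·m²/(s³·A)

Multiplying the contributions: [A] · [kg·m²/(s³·A)]
Adding exponents of each base unit: kg: 1, m: 2, s: -3
SI base units of electrical power: kg·m²/s³

Answer: kg·m²/s³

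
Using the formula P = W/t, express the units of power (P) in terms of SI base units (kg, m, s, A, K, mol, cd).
Units of each symbol in P = W/t:
  W (work): kg·m²/s²
  t (time): s  → in the denominator, contributes 1/s

Multiplying the contributions: [kg·m²/s²] · [1/s]
Adding exponents of each base unit: kg: 1, m: 2, s: -3
SI base units of power: kg·m²/s³

Answer: kg·m²/s³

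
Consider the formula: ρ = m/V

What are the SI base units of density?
Units of each symbol in ρ = m/V:
  m (mass): kg
  V (volume): m³  → in the denominator, contributes 1/m³

Multiplying the contributions: [kg] · [1/m³]
Adding exponents of each base unit: kg: 1, m: -3
SI base units of density: kg/m³

Answer: kg/m³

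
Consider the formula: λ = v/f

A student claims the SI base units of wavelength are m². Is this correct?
Units of each symbol in λ = v/f:
  v (wave speed): m/s
  f (frequency): 1/s  → in the denominator, contributes s

Multiplying the contributions: [m/s] · [s]
Adding exponents of each base unit: m: 1
SI base units of wavelength: m

The claimed units m² (exponents m: 2) do not match the derived units m (exponents m: 1), so the claim is incorrect.

Answer: No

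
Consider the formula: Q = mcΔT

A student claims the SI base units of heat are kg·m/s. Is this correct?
Units of each symbol in Q = mcΔT:
  m (mass): kg
  c (specific heat capacity, in J/(kg·K)): m²/(s²·K)
  ΔT (temperature change): K

Multiplying the contributions: [kg] · [m²/(s²·K)] · [K]
Adding exponents of each base unit: kg: 1, m: 2, s: -2
SI base units of heat: kg·m²/s²

The claimed units kg·m/s (exponents kg: 1, m: 1, s: -1) do not match the derived units kg·m²/s² (exponents kg: 1, m: 2, s: -2), so the claim is incorrect.

Answer: No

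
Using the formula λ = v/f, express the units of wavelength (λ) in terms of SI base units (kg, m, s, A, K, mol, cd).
Units of each symbol in λ = v/f:
  v (wave speed): m/s
  f (frequency): 1/s  → in the denominator, contributes s

Multiplying the contributions: [m/s] · [s]
Adding exponents of each base unit: m: 1
SI base units of wavelength: m

Answer: m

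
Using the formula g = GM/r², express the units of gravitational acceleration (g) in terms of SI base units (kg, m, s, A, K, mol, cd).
Units of each symbol in g = GM/r²:
  G (gravitational constant): m³/(kg·s²)
  M (mass): kg
  r (distance): m  → to the power 2 in the denominator, contributes 1/m²

Multiplying the contributions: [m³/(kg·s²)] · [kg] · [1/m²]
Adding exponents of each base unit: m: 1, s: -2
SI base units of gravitational acceleration: m/s²

Answer: m/s²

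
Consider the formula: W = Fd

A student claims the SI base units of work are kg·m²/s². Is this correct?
Units of each symbol in W = Fd:
  F (force): kg·m/s²
  d (displacement): m

Multiplying the contributions: [kg·m/s²] · [m]
Adding exponents of each base unit: kg: 1, m: 2, s: -2
SI base units of work: kg·m²/s²

The claimed units kg·m²/s² match the derived units, so the claim is correct.

Answer: Yes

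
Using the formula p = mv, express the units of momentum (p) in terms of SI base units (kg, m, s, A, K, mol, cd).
Units of each symbol in p = mv:
  m (mass): kg
  v (velocity): m/s

Multiplying the contributions: [kg] · [m/s]
Adding exponents of each base unit: kg: 1, m: 1, s: -1
SI base units of momentum: kg·m/s

Answer: kg·m/s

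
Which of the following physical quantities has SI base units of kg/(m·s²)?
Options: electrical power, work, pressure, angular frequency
Checking the SI base units of each option:
  electrical power (P = IV): kg·m²/s³  ✗
  work (W = Fd): kg·m²/s²  ✗
  pressure (P = F/A): kg/(m·s²)  ✓ matches
  angular frequency (ω = 2πf): 1/s  ✗

Only pressure has units kg/(m·s²).

Answer: pressure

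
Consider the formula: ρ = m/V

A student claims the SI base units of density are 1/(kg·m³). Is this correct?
Units of each symbol in ρ = m/V:
  m (mass): kg
  V (volume): m³  → in the denominator, contributes 1/m³

Multiplying the contributions: [kg] · [1/m³]
Adding exponents of each base unit: kg: 1, m: -3
SI base units of density: kg/m³

The claimed units 1/(kg·m³) (exponents kg: -1, m: -3) do not match the derived units kg/m³ (exponents kg: 1, m: -3), so the claim is incorrect.

Answer: No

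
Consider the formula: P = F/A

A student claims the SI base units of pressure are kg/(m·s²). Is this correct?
Units of each symbol in P = F/A:
  F (force): kg·m/s²
  A (area): m²  → in the denominator, contributes 1/m²

Multiplying the contributions: [kg·m/s²] · [1/m²]
Adding exponents of each base unit: kg: 1, m: -1, s: -2
SI base units of pressure: kg/(m·s²)

The claimed units kg/(m·s²) match the derived units, so the claim is correct.

Answer: Yes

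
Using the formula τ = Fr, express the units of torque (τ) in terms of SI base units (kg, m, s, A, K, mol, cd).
Units of each symbol in τ = Fr:
  F (force): kg·m/s²
  r (lever arm): m

Multiplying the contributions: [kg·m/s²] · [m]
Adding exponents of each base unit: kg: 1, m: 2, s: -2
SI base units of torque: kg·m²/s²

Answer: kg·m²/s²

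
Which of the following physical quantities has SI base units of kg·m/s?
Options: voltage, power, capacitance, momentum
Checking the SI base units of each option:
  voltage (V = IR): kg·m²/(s³·A)  ✗
  power (P = W/t): kg·m²/s³  ✗
  capacitance (C = Q/V): s⁴·A²/(kg·m²)  ✗
  momentum (p = mv): kg·m/s  ✓ matches

Only momentum has units kg·m/s.

Answer: momentum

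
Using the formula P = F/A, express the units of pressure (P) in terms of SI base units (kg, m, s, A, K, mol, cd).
Units of each symbol in P = F/A:
  F (force): kg·m/s²
  A (area): m²  → in the denominator, contributes 1/m²

Multiplying the contributions: [kg·m/s²] · [1/m²]
Adding exponents of each base unit: kg: 1, m: -1, s: -2
SI base units of pressure: kg/(m·s²)

Answer: kg/(m·s²)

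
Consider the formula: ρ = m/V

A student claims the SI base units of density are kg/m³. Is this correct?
Units of each symbol in ρ = m/V:
  m (mass): kg
  V (volume): m³  → in the denominator, contributes 1/m³

Multiplying the contributions: [kg] · [1/m³]
Adding exponents of each base unit: kg: 1, m: -3
SI base units of density: kg/m³

The claimed units kg/m³ match the derived units, so the claim is correct.

Answer: Yes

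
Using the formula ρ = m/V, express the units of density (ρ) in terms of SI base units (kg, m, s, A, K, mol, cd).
Units of each symbol in ρ = m/V:
  m (mass): kg
  V (volume): m³  → in the denominator, contributes 1/m³

Multiplying the contributions: [kg] · [1/m³]
Adding exponents of each base unit: kg: 1, m: -3
SI base units of density: kg/m³

Answer: kg/m³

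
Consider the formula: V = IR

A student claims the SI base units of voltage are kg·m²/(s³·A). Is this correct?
Units of each symbol in V = IR:
  I (current): A
  R (resistance, in ohms): kg·m²/(s³·A²)

Multiplying the contributions: [A] · [kg·m²/(s³·A²)]
Adding exponents of each base unit: kg: 1, m: 2, s: -3, A: -1
SI base units of voltage: kg·m²/(s³·A)

The claimed units kg·m²/(s³·A) match the derived units, so the claim is correct.

Answer: Yes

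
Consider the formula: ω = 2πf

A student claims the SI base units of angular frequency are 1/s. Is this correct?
Units of each symbol in ω = 2πf:
  f (frequency): 1/s
  The factor 2π is dimensionless.

Multiplying the contributions: [1/s]
Adding exponents of each base unit: s: -1
SI base units of angular frequency: 1/s

The claimed units 1/s match the derived units, so the claim is correct.

Answer: Yes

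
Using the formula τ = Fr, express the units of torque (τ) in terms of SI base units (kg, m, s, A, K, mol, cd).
Units of each symbol in τ = Fr:
  F (force): kg·m/s²
  r (lever arm): m

Multiplying the contributions: [kg·m/s²] · [m]
Adding exponents of each base unit: kg: 1, m: 2, s: -2
SI base units of torque: kg·m²/s²

Answer: kg·m²/s²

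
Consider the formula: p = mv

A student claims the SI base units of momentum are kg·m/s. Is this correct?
Units of each symbol in p = mv:
  m (mass): kg
  v (velocity): m/s

Multiplying the contributions: [kg] · [m/s]
Adding exponents of each base unit: kg: 1, m: 1, s: -1
SI base units of momentum: kg·m/s

The claimed units kg·m/s match the derived units, so the claim is correct.

Answer: Yes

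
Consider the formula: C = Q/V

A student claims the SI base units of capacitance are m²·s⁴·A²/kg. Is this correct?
Units of each symbol in C = Q/V:
  Q (charge, in coulombs): s·A
  V (voltage, in volts): kg·m²/(s³·A)  → in the denominator, contributes s³·A/(kg·m²)

Multiplying the contributions: [s·A] · [s³·A/(kg·m²)]
Adding exponents of each base unit: kg: -1, m: -2, s: 4, A: 2
SI base units of capacitance: s⁴·A²/(kg·m²)

The claimed units m²·s⁴·A²/kg (exponents kg: -1, m: 2, s: 4, A: 2) do not match the derived units s⁴·A²/(kg·m²) (exponents kg: -1, m: -2, s: 4, A: 2), so the claim is incorrect.

Answer: No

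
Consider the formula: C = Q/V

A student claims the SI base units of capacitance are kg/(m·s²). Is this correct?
Units of each symbol in C = Q/V:
  Q (charge, in coulombs): s·A
  V (voltage, in volts): kg·m²/(s³·A)  → in the denominator, contributes s³·A/(kg·m²)

Multiplying the contributions: [s·A] · [s³·A/(kg·m²)]
Adding exponents of each base unit: kg: -1, m: -2, s: 4, A: 2
SI base units of capacitance: s⁴·A²/(kg·m²)

The claimed units kg/(m·s²) (exponents kg: 1, m: -1, s: -2) do not match the derived units s⁴·A²/(kg·m²) (exponents kg: -1, m: -2, s: 4, A: 2), so the claim is incorrect.

Answer: No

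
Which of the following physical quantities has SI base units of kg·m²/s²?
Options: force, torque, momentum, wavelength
Checking the SI base units of each option:
  force (F = ma): kg·m/s²  ✗
  torque (τ = Fr): kg·m²/s²  ✓ matches
  momentum (p = mv): kg·m/s  ✗
  wavelength (λ = v/f): m  ✗

Only torque has units kg·m²/s².

Answer: torque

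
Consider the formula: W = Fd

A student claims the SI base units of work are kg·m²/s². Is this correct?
Units of each symbol in W = Fd:
  F (force): kg·m/s²
  d (displacement): m

Multiplying the contributions: [kg·m/s²] · [m]
Adding exponents of each base unit: kg: 1, m: 2, s: -2
SI base units of work: kg·m²/s²

The claimed units kg·m²/s² match the derived units, so the claim is correct.

Answer: Yes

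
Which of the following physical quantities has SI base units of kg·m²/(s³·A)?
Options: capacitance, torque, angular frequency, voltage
Checking the SI base units of each option:
  capacitance (C = Q/V): s⁴·A²/(kg·m²)  ✗
  torque (τ = Fr): kg·m²/s²  ✗
  angular frequency (ω = 2πf): 1/s  ✗
  voltage (V = IR): kg·m²/(s³·A)  ✓ matches

Only voltage has units kg·m²/(s³·A).

Answer: voltage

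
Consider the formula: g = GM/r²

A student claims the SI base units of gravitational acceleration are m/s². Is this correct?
Units of each symbol in g = GM/r²:
  G (gravitational constant): m³/(kg·s²)
  M (mass): kg
  r (distance): m  → to the power 2 in the denominator, contributes 1/m²

Multiplying the contributions: [m³/(kg·s²)] · [kg] · [1/m²]
Adding exponents of each base unit: m: 1, s: -2
SI base units of gravitational acceleration: m/s²

The claimed units m/s² match the derived units, so the claim is correct.

Answer: Yes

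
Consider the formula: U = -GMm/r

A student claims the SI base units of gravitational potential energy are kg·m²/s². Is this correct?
Units of each symbol in U = -GMm/r:
  G (gravitational constant): m³/(kg·s²)
  M (mass): kg
  m (mass): kg
  r (distance): m  → in the denominator, contributes 1/m
  The minus sign does not affect the units.

Multiplying the contributions: [m³/(kg·s²)] · [kg] · [kg] · [1/m]
Adding exponents of each base unit: kg: 1, m: 2, s: -2
SI base units of gravitational potential energy: kg·m²/s²

The claimed units kg·m²/s² match the derived units, so the claim is correct.

Answer: Yes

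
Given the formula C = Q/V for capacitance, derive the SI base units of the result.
Units of each symbol in C = Q/V:
  Q (charge, in coulombs): s·A
  V (voltage, in volts): kg·m²/(s³·A)  → in the denominator, contributes s³·A/(kg·m²)

Multiplying the contributions: [s·A] · [s³·A/(kg·m²)]
Adding exponents of each base unit: kg: -1, m: -2, s: 4, A: 2
SI base units of capacitance: s⁴·A²/(kg·m²)

Answer: s⁴·A²/(kg·m²)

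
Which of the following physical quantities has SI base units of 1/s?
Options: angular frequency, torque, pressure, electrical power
Checking the SI base units of each option:
  angular frequency (ω = 2πf): 1/s  ✓ matches
  torque (τ = Fr): kg·m²/s²  ✗
  pressure (P = F/A): kg/(m·s²)  ✗
  electrical power (P = IV): kg·m²/s³  ✗

Only angular frequency has units 1/s.

Answer: angular frequency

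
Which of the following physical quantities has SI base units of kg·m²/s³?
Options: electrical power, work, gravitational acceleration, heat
Checking the SI base units of each option:
  electrical power (P = IV): kg·m²/s³  ✓ matches
  work (W = Fd): kg·m²/s²  ✗
  gravitational acceleration (g = GM/r²): m/s²  ✗
  heat (Q = mcΔT): kg·m²/s²  ✗

Only electrical power has units kg·m²/s³.

Answer: electrical power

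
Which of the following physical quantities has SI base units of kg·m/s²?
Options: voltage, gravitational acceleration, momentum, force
Checking the SI base units of each option:
  voltage (V = IR): kg·m²/(s³·A)  ✗
  gravitational acceleration (g = GM/r²): m/s²  ✗
  momentum (p = mv): kg·m/s  ✗
  force (F = ma): kg·m/s²  ✓ matches

Only force has units kg·m/s².

Answer: force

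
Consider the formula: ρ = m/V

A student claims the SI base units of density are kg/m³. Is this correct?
Units of each symbol in ρ = m/V:
  m (mass): kg
  V (volume): m³  → in the denominator, contributes 1/m³

Multiplying the contributions: [kg] · [1/m³]
Adding exponents of each base unit: kg: 1, m: -3
SI base units of density: kg/m³

The claimed units kg/m³ match the derived units, so the claim is correct.

Answer: Yes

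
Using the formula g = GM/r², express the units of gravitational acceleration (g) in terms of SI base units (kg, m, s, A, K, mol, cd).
Units of each symbol in g = GM/r²:
  G (gravitational constant): m³/(kg·s²)
  M (mass): kg
  r (distance): m  → to the power 2 in the denominator, contributes 1/m²

Multiplying the contributions: [m³/(kg·s²)] · [kg] · [1/m²]
Adding exponents of each base unit: m: 1, s: -2
SI base units of gravitational acceleration: m/s²

Answer: m/s²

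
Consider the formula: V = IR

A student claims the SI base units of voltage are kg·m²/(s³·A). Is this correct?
Units of each symbol in V = IR:
  I (current): A
  R (resistance, in ohms): kg·m²/(s³·A²)

Multiplying the contributions: [A] · [kg·m²/(s³·A²)]
Adding exponents of each base unit: kg: 1, m: 2, s: -3, A: -1
SI base units of voltage: kg·m²/(s³·A)

The claimed units kg·m²/(s³·A) match the derived units, so the claim is correct.

Answer: Yes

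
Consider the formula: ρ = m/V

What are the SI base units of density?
Units of each symbol in ρ = m/V:
  m (mass): kg
  V (volume): m³  → in the denominator, contributes 1/m³

Multiplying the contributions: [kg] · [1/m³]
Adding exponents of each base unit: kg: 1, m: -3
SI base units of density: kg/m³

Answer: kg/m³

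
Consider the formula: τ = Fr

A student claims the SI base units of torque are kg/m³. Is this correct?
Units of each symbol in τ = Fr:
  F (force): kg·m/s²
  r (lever arm): m

Multiplying the contributions: [kg·m/s²] · [m]
Adding exponents of each base unit: kg: 1, m: 2, s: -2
SI base units of torque: kg·m²/s²

The claimed units kg/m³ (exponents kg: 1, m: -3) do not match the derived units kg·m²/s² (exponents kg: 1, m: 2, s: -2), so the claim is incorrect.

Answer: No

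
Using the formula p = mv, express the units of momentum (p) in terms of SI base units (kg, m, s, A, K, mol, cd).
Units of each symbol in p = mv:
  m (mass): kg
  v (velocity): m/s

Multiplying the contributions: [kg] · [m/s]
Adding exponents of each base unit: kg: 1, m: 1, s: -1
SI base units of momentum: kg·m/s

Answer: kg·m/s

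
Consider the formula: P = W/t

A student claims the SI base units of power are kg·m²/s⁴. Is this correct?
Units of each symbol in P = W/t:
  W (work): kg·m²/s²
  t (time): s  → in the denominator, contributes 1/s

Multiplying the contributions: [kg·m²/s²] · [1/s]
Adding exponents of each base unit: kg: 1, m: 2, s: -3
SI base units of power: kg·m²/s³

The claimed units kg·m²/s⁴ (exponents kg: 1, m: 2, s: -4) do not match the derived units kg·m²/s³ (exponents kg: 1, m: 2, s: -3), so the claim is incorrect.

Answer: No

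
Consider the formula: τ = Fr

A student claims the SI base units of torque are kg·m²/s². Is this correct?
Units of each symbol in τ = Fr:
  F (force): kg·m/s²
  r (lever arm): m

Multiplying the contributions: [kg·m/s²] · [m]
Adding exponents of each base unit: kg: 1, m: 2, s: -2
SI base units of torque: kg·m²/s²

The claimed units kg·m²/s² match the derived units, so the claim is correct.

Answer: Yes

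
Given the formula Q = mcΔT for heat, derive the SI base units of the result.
Units of each symbol in Q = mcΔT:
  m (mass): kg
  c (specific heat capacity, in J/(kg·K)): m²/(s²·K)
  ΔT (temperature change): K

Multiplying the contributions: [kg] · [m²/(s²·K)] · [K]
Adding exponents of each base unit: kg: 1, m: 2, s: -2
SI base units of heat: kg·m²/s²

Answer: kg·m²/s²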